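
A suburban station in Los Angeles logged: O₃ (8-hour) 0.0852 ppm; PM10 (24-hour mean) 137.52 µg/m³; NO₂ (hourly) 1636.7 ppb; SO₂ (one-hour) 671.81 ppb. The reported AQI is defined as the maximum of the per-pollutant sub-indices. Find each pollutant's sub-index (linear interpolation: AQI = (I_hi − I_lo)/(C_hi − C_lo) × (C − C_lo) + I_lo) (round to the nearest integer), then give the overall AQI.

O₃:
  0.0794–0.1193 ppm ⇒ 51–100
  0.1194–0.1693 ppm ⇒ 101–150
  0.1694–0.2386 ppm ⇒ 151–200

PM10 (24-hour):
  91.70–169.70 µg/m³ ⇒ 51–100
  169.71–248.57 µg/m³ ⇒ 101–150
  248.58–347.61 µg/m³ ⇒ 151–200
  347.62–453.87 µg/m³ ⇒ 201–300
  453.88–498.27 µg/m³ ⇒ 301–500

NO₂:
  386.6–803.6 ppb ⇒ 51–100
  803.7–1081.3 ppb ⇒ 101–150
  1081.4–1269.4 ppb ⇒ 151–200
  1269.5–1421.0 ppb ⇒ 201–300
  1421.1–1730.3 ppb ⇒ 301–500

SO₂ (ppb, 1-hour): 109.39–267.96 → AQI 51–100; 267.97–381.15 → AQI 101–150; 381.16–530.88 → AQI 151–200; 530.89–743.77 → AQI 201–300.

O₃: row 0.0794–0.1193 (AQI 51–100). (100−51)·(0.0852−0.0794)/(0.1193−0.0794) + 51 = 49·0.0058/0.0399 + 51 ≈ 58.12 → 58.
PM10: 137.52 lies in 91.70–169.70, so I_lo=51, I_hi=100, C_lo=91.70, C_hi=169.70.
(100−51)/(169.70−91.70) × (137.52−91.70) + 51 = 49/78.00 × 45.82 + 51 ≈ 79.78 → 80.
NO₂ 1636.7: bracket 1421.1–1730.3 → index 301–500; slope 199/309.2, offset 215.6.
AQI = 301 + 199/309.2·215.6 ≈ 439.76 ⇒ 440.
SO₂: row 530.89–743.77 (AQI 201–300). (300−201)·(671.81−530.89)/(743.77−530.89) + 201 = 99·140.92/212.88 + 201 ≈ 266.53 → 267.
Sub-indices: O₃→58, PM10→80, NO₂→440, SO₂→267. Overall AQI = max = 440; dominant pollutant is NO₂.

440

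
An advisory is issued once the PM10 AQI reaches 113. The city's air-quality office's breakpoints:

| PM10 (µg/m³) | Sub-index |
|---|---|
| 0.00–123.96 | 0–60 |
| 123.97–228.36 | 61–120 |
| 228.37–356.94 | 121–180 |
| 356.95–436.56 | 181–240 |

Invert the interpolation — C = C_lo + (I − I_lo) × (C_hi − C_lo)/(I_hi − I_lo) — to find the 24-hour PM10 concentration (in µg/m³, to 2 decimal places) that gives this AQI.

AQI 113 lies in the 61–120 band, which corresponds to 123.97–228.36 µg/m³.
C = 123.97 + (113−61)×(228.36−123.97)/(120−61) = 123.97 + 52×104.39/59 ≈ 215.9747 µg/m³ → 215.97 µg/m³ to 2 dp.

215.97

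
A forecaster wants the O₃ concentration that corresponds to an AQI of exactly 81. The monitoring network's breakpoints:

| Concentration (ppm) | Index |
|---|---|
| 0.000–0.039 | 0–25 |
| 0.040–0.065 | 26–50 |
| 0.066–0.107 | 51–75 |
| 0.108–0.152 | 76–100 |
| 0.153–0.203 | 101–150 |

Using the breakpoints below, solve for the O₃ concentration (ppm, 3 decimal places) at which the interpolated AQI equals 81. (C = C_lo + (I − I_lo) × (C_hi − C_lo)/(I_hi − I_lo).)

0.117

AQI 81 lies in the 76–100 band, which corresponds to 0.108–0.152 ppm.
C = 0.108 + (81−76)×(0.152−0.108)/(100−76) = 0.108 + 5×0.044/24 ≈ 0.11717 ppm → 0.117 ppm to 3 dp.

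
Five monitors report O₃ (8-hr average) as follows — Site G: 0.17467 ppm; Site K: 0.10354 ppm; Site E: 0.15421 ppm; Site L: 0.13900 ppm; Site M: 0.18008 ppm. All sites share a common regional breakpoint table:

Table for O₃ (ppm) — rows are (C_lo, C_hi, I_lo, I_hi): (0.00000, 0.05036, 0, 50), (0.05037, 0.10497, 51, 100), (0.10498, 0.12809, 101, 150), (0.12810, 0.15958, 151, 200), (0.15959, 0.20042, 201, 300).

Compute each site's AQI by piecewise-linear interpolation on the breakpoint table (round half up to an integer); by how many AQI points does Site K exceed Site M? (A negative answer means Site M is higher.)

Site G: 0.17467 lies in 0.15959–0.20042, so I_lo=201, I_hi=300, C_lo=0.15959, C_hi=0.20042.
(300−201)/(0.20042−0.15959) × (0.17467−0.15959) + 201 = 99/0.04083 × 0.01508 + 201 ≈ 237.56 → 238.
Site K: 0.10354 lies in 0.05037–0.10497, so I_lo=51, I_hi=100, C_lo=0.05037, C_hi=0.10497.
(100−51)/(0.10497−0.05037) × (0.10354−0.05037) + 51 = 49/0.05460 × 0.05317 + 51 ≈ 98.72 → 99.
Site E: 0.15421 lies in 0.12810–0.15958, so I_lo=151, I_hi=200, C_lo=0.12810, C_hi=0.15958.
(200−151)/(0.15958−0.12810) × (0.15421−0.12810) + 151 = 49/0.03148 × 0.02611 + 151 ≈ 191.64 → 192.
Site L: 0.13900 lies in 0.12810–0.15958, so I_lo=151, I_hi=200, C_lo=0.12810, C_hi=0.15958.
(200−151)/(0.15958−0.12810) × (0.13900−0.12810) + 151 = 49/0.03148 × 0.01090 + 151 ≈ 167.97 → 168.
Site M: 0.18008 lies in 0.15959–0.20042, so I_lo=201, I_hi=300, C_lo=0.15959, C_hi=0.20042.
(300−201)/(0.20042−0.15959) × (0.18008−0.15959) + 201 = 99/0.04083 × 0.02049 + 201 ≈ 250.68 → 251.
AQIs: Site G=238, Site K=99, Site E=192, Site L=168, Site M=251. Site K (99) − Site M (251) = -152.

-152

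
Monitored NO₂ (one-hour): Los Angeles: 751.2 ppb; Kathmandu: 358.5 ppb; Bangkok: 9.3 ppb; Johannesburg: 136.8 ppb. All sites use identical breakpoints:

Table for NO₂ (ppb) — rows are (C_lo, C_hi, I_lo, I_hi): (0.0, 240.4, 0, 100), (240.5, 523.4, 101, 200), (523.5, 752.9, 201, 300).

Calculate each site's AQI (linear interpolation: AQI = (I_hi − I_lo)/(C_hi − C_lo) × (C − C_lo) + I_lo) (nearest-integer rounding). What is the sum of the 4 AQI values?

502

Los Angeles: 751.2 lies in 523.5–752.9, so I_lo=201, I_hi=300, C_lo=523.5, C_hi=752.9.
(300−201)/(752.9−523.5) × (751.2−523.5) + 201 = 99/229.4 × 227.7 + 201 ≈ 299.27 → 299.
Kathmandu 358.5: bracket 240.5–523.4 → index 101–200; slope 99/282.9, offset 118.0.
AQI = 101 + 99/282.9·118.0 ≈ 142.29 ⇒ 142.
Bangkok: 9.3 ∈ [0.0, 240.4] ↔ index [0, 100].
0 + (9.3−0.0)·(100−0)/(240.4−0.0) = 0 + 9.3·100/240.4 ≈ 3.87, so AQI = 4.
Johannesburg: row 0.0–240.4 (AQI 0–100). (100−0)·(136.8−0.0)/(240.4−0.0) + 0 = 100·136.8/240.4 + 0 ≈ 56.91 → 57.
AQIs: Los Angeles=299, Kathmandu=142, Bangkok=4, Johannesburg=57. Sum = 299 + 142 + 4 + 57 = 502.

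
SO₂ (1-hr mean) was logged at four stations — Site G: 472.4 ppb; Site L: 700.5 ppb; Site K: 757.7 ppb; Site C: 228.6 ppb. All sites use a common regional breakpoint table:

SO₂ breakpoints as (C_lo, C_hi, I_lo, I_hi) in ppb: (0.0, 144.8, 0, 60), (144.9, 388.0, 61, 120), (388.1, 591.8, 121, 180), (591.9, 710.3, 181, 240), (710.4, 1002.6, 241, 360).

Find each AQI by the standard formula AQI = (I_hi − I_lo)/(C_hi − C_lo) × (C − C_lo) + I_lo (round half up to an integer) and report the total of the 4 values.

721

Site G: 472.4 lies in 388.1–591.8, so I_lo=121, I_hi=180, C_lo=388.1, C_hi=591.8.
(180−121)/(591.8−388.1) × (472.4−388.1) + 121 = 59/203.7 × 84.3 + 121 ≈ 145.42 → 145.
Site L: 700.5 ∈ [591.9, 710.3] ↔ index [181, 240].
181 + (700.5−591.9)·(240−181)/(710.3−591.9) = 181 + 108.6·59/118.4 ≈ 235.12, so AQI = 235.
Site K: 757.7 lies in 710.4–1002.6, so I_lo=241, I_hi=360, C_lo=710.4, C_hi=1002.6.
(360−241)/(1002.6−710.4) × (757.7−710.4) + 241 = 119/292.2 × 47.3 + 241 ≈ 260.26 → 260.
Site C: 228.6 lies in 144.9–388.0, so I_lo=61, I_hi=120, C_lo=144.9, C_hi=388.0.
(120−61)/(388.0−144.9) × (228.6−144.9) + 61 = 59/243.1 × 83.7 + 61 ≈ 81.31 → 81.
AQIs: Site G=145, Site L=235, Site K=260, Site C=81. Sum = 145 + 235 + 260 + 81 = 721.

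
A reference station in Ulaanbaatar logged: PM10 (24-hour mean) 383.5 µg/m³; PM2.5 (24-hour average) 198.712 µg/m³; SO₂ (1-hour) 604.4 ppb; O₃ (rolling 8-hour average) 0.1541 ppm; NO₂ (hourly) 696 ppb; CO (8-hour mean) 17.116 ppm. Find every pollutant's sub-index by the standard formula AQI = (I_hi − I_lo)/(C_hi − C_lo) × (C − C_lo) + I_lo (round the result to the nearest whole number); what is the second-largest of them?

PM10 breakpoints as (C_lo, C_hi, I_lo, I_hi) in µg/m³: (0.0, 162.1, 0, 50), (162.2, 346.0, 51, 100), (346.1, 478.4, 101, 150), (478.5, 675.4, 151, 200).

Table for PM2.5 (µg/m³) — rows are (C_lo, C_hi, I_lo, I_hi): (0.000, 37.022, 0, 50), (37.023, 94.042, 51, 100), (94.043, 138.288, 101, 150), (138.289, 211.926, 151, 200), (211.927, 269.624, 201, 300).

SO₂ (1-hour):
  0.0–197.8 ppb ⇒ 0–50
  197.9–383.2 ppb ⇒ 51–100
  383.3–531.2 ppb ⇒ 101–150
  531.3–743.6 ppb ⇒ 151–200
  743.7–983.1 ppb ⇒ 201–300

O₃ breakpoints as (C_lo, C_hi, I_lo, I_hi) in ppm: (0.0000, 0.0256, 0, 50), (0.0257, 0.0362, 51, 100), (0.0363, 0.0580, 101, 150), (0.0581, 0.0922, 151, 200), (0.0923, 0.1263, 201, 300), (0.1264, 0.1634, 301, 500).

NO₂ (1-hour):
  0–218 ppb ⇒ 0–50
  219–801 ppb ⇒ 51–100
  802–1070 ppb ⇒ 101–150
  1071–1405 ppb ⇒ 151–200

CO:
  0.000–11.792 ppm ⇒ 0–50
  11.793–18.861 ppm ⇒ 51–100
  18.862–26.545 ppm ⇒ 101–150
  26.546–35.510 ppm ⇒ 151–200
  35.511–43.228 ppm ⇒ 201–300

191

PM10: row 346.1–478.4 (AQI 101–150). (150−101)·(383.5−346.1)/(478.4−346.1) + 101 = 49·37.4/132.3 + 101 ≈ 114.85 → 115.
PM2.5: 198.712 lies in 138.289–211.926, so I_lo=151, I_hi=200, C_lo=138.289, C_hi=211.926.
(200−151)/(211.926−138.289) × (198.712−138.289) + 151 = 49/73.637 × 60.423 + 151 ≈ 191.21 → 191.
SO₂: 604.4 ∈ [531.3, 743.6] ↔ index [151, 200].
151 + (604.4−531.3)·(200−151)/(743.6−531.3) = 151 + 73.1·49/212.3 ≈ 167.87, so AQI = 168.
O₃: row 0.1264–0.1634 (AQI 301–500). (500−301)·(0.1541−0.1264)/(0.1634−0.1264) + 301 = 199·0.0277/0.0370 + 301 ≈ 449.98 → 450.
NO₂: 696 lies in 219–801, so I_lo=51, I_hi=100, C_lo=219, C_hi=801.
(100−51)/(801−219) × (696−219) + 51 = 49/582 × 477 + 51 ≈ 91.16 → 91.
CO 17.116: bracket 11.793–18.861 → index 51–100; slope 49/7.068, offset 5.323.
AQI = 51 + 49/7.068·5.323 ≈ 87.90 ⇒ 88.
Sub-indices: PM10→115, PM2.5→191, SO₂→168, O₃→450, NO₂→91, CO→88. Ranked high→low: 450, 191, 168, 115, 91, 88. Second-highest sub-index = 191.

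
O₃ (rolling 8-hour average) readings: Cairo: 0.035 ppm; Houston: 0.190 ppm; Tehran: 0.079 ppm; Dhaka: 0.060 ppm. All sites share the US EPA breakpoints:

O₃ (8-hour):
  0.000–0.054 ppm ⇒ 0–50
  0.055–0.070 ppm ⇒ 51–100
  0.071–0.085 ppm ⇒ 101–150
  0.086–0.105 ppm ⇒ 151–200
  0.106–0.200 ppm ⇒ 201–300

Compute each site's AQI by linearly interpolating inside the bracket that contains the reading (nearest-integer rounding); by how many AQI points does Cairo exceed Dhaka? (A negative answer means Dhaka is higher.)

Cairo: 0.035 lies in 0.000–0.054, so I_lo=0, I_hi=50, C_lo=0.000, C_hi=0.054.
(50−0)/(0.054−0.000) × (0.035−0.000) + 0 = 50/0.054 × 0.035 + 0 ≈ 32.41 → 32.
Houston: row 0.106–0.200 (AQI 201–300). (300−201)·(0.190−0.106)/(0.200−0.106) + 201 = 99·0.084/0.094 + 201 ≈ 289.47 → 289.
Tehran: 0.079 ∈ [0.071, 0.085] ↔ index [101, 150].
101 + (0.079−0.071)·(150−101)/(0.085−0.071) = 101 + 0.008·49/0.014 ≈ 129.00, so AQI = 129.
Dhaka 0.060: bracket 0.055–0.070 → index 51–100; slope 49/0.015, offset 0.005.
AQI = 51 + 49/0.015·0.005 ≈ 67.33 ⇒ 67.
AQIs: Cairo=32, Houston=289, Tehran=129, Dhaka=67. Cairo (32) − Dhaka (67) = -35.

-35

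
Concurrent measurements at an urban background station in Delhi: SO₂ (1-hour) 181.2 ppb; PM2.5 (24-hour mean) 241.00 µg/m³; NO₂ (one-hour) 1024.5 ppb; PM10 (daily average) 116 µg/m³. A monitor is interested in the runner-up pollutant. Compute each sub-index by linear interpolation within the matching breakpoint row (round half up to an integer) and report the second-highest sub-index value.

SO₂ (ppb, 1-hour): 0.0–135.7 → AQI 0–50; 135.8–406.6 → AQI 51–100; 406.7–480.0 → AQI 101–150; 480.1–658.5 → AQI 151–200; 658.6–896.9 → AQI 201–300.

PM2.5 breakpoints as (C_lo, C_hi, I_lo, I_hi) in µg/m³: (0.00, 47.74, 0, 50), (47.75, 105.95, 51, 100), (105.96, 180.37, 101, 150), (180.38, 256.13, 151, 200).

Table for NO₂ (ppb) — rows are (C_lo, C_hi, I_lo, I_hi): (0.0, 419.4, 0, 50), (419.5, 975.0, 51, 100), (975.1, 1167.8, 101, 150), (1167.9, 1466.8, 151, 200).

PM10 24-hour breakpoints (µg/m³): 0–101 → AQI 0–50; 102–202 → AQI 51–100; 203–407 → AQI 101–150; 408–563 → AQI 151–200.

SO₂ 181.2: bracket 135.8–406.6 → index 51–100; slope 49/270.8, offset 45.4.
AQI = 51 + 49/270.8·45.4 ≈ 59.21 ⇒ 59.
PM2.5 241.00: bracket 180.38–256.13 → index 151–200; slope 49/75.75, offset 60.62.
AQI = 151 + 49/75.75·60.62 ≈ 190.21 ⇒ 190.
NO₂: row 975.1–1167.8 (AQI 101–150). (150−101)·(1024.5−975.1)/(1167.8−975.1) + 101 = 49·49.4/192.7 + 101 ≈ 113.56 → 114.
PM10: row 102–202 (AQI 51–100). (100−51)·(116−102)/(202−102) + 51 = 49·14/100 + 51 ≈ 57.86 → 58.
Sub-indices: SO₂→59, PM2.5→190, NO₂→114, PM10→58. Ranked high→low: 190, 114, 59, 58. Second-highest sub-index = 114.

114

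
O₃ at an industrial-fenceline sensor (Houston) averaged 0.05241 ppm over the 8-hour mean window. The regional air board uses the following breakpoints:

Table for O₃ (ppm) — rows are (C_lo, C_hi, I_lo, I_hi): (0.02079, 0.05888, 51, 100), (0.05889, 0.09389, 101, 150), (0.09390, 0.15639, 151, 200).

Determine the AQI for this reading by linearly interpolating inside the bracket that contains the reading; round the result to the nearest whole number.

O₃ 0.05241: bracket 0.02079–0.05888 → index 51–100; slope 49/0.03809, offset 0.03162.
AQI = 51 + 49/0.03809·0.03162 ≈ 91.68 ⇒ 92.
AQI 92 falls in the Moderate category.

92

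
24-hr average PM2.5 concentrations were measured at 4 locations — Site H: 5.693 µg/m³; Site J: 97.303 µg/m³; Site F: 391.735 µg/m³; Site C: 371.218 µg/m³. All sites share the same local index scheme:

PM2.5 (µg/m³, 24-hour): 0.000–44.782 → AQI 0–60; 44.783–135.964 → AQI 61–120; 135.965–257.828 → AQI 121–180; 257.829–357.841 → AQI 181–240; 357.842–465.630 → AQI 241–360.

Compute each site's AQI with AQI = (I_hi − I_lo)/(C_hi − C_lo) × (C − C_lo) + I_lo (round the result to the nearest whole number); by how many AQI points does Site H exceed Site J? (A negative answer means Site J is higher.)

-87

Site H 5.693: bracket 0.000–44.782 → index 0–60; slope 60/44.782, offset 5.693.
AQI = 0 + 60/44.782·5.693 ≈ 7.63 ⇒ 8.
Site J: 97.303 ∈ [44.783, 135.964] ↔ index [61, 120].
61 + (97.303−44.783)·(120−61)/(135.964−44.783) = 61 + 52.520·59/91.181 ≈ 94.98, so AQI = 95.
Site F: row 357.842–465.630 (AQI 241–360). (360−241)·(391.735−357.842)/(465.630−357.842) + 241 = 119·33.893/107.788 + 241 ≈ 278.42 → 278.
Site C: 371.218 lies in 357.842–465.630, so I_lo=241, I_hi=360, C_lo=357.842, C_hi=465.630.
(360−241)/(465.630−357.842) × (371.218−357.842) + 241 = 119/107.788 × 13.376 + 241 ≈ 255.77 → 256.
AQIs: Site H=8, Site J=95, Site F=278, Site C=256. Site H (8) − Site J (95) = -87.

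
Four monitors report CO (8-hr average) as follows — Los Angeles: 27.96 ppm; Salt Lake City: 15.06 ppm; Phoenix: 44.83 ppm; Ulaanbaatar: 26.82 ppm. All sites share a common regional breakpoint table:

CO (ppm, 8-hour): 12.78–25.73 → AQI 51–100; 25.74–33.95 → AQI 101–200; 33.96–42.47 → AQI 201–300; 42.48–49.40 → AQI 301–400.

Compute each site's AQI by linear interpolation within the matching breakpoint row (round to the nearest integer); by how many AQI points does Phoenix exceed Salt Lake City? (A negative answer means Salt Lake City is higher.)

275

Los Angeles: row 25.74–33.95 (AQI 101–200). (200−101)·(27.96−25.74)/(33.95−25.74) + 101 = 99·2.22/8.21 + 101 ≈ 127.77 → 128.
Salt Lake City: row 12.78–25.73 (AQI 51–100). (100−51)·(15.06−12.78)/(25.73−12.78) + 51 = 49·2.28/12.95 + 51 ≈ 59.63 → 60.
Phoenix: row 42.48–49.40 (AQI 301–400). (400−301)·(44.83−42.48)/(49.40−42.48) + 301 = 99·2.35/6.92 + 301 ≈ 334.62 → 335.
Ulaanbaatar: 26.82 lies in 25.74–33.95, so I_lo=101, I_hi=200, C_lo=25.74, C_hi=33.95.
(200−101)/(33.95−25.74) × (26.82−25.74) + 101 = 99/8.21 × 1.08 + 101 ≈ 114.02 → 114.
AQIs: Los Angeles=128, Salt Lake City=60, Phoenix=335, Ulaanbaatar=114. Phoenix (335) − Salt Lake City (60) = 275.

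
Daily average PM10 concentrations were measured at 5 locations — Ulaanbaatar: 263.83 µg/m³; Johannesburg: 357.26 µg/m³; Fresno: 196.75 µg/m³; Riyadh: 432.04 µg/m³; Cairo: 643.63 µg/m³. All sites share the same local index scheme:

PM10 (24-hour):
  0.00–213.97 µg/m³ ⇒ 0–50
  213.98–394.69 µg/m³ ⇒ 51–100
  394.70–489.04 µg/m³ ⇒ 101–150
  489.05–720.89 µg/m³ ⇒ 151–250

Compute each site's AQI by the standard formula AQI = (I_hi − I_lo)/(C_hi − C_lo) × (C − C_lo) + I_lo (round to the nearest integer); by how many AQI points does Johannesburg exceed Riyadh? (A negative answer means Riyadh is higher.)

Ulaanbaatar: 263.83 ∈ [213.98, 394.69] ↔ index [51, 100].
51 + (263.83−213.98)·(100−51)/(394.69−213.98) = 51 + 49.85·49/180.71 ≈ 64.52, so AQI = 65.
Johannesburg: row 213.98–394.69 (AQI 51–100). (100−51)·(357.26−213.98)/(394.69−213.98) + 51 = 49·143.28/180.71 + 51 ≈ 89.85 → 90.
Fresno: 196.75 lies in 0.00–213.97, so I_lo=0, I_hi=50, C_lo=0.00, C_hi=213.97.
(50−0)/(213.97−0.00) × (196.75−0.00) + 0 = 50/213.97 × 196.75 + 0 ≈ 45.98 → 46.
Riyadh: 432.04 ∈ [394.70, 489.04] ↔ index [101, 150].
101 + (432.04−394.70)·(150−101)/(489.04−394.70) = 101 + 37.34·49/94.34 ≈ 120.39, so AQI = 120.
Cairo: row 489.05–720.89 (AQI 151–250). (250−151)·(643.63−489.05)/(720.89−489.05) + 151 = 99·154.58/231.84 + 151 ≈ 217.01 → 217.
AQIs: Ulaanbaatar=65, Johannesburg=90, Fresno=46, Riyadh=120, Cairo=217. Johannesburg (90) − Riyadh (120) = -30.

-30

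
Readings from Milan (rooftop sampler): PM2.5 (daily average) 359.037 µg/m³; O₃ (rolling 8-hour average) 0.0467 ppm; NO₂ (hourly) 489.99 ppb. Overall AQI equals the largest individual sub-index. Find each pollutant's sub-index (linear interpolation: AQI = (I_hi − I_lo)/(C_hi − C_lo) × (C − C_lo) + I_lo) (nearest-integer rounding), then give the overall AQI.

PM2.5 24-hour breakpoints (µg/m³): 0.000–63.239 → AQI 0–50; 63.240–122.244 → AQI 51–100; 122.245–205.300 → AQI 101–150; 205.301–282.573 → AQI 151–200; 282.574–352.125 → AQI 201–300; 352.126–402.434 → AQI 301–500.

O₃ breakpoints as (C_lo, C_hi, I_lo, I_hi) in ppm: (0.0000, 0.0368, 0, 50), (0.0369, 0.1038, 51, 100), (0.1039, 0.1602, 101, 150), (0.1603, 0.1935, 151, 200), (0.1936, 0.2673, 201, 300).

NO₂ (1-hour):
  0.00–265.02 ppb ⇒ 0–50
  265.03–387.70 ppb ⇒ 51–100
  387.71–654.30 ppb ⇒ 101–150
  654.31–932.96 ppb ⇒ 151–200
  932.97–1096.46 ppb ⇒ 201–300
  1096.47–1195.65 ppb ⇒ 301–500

PM2.5: 359.037 lies in 352.126–402.434, so I_lo=301, I_hi=500, C_lo=352.126, C_hi=402.434.
(500−301)/(402.434−352.126) × (359.037−352.126) + 301 = 199/50.308 × 6.911 + 301 ≈ 328.34 → 328.
O₃: 0.0467 ∈ [0.0369, 0.1038] ↔ index [51, 100].
51 + (0.0467−0.0369)·(100−51)/(0.1038−0.0369) = 51 + 0.0098·49/0.0669 ≈ 58.18, so AQI = 58.
NO₂ 489.99: bracket 387.71–654.30 → index 101–150; slope 49/266.59, offset 102.28.
AQI = 101 + 49/266.59·102.28 ≈ 119.80 ⇒ 120.
Sub-indices: PM2.5→328, O₃→58, NO₂→120. Overall AQI = max = 328; dominant pollutant is PM2.5.
AQI 328: Hazardous.

328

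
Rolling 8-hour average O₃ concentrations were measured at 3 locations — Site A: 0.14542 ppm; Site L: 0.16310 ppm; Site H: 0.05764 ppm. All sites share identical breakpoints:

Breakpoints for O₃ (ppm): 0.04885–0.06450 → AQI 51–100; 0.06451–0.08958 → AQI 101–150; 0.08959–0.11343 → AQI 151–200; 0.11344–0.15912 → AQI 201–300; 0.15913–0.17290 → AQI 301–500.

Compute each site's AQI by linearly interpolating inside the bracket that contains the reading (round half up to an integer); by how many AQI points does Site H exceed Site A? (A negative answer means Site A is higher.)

-191

Site A: row 0.11344–0.15912 (AQI 201–300). (300−201)·(0.14542−0.11344)/(0.15912−0.11344) + 201 = 99·0.03198/0.04568 + 201 ≈ 270.31 → 270.
Site L: 0.16310 lies in 0.15913–0.17290, so I_lo=301, I_hi=500, C_lo=0.15913, C_hi=0.17290.
(500−301)/(0.17290−0.15913) × (0.16310−0.15913) + 301 = 199/0.01377 × 0.00397 + 301 ≈ 358.37 → 358.
Site H: 0.05764 ∈ [0.04885, 0.06450] ↔ index [51, 100].
51 + (0.05764−0.04885)·(100−51)/(0.06450−0.04885) = 51 + 0.00879·49/0.01565 ≈ 78.52, so AQI = 79.
AQIs: Site A=270, Site L=358, Site H=79. Site H (79) − Site A (270) = -191.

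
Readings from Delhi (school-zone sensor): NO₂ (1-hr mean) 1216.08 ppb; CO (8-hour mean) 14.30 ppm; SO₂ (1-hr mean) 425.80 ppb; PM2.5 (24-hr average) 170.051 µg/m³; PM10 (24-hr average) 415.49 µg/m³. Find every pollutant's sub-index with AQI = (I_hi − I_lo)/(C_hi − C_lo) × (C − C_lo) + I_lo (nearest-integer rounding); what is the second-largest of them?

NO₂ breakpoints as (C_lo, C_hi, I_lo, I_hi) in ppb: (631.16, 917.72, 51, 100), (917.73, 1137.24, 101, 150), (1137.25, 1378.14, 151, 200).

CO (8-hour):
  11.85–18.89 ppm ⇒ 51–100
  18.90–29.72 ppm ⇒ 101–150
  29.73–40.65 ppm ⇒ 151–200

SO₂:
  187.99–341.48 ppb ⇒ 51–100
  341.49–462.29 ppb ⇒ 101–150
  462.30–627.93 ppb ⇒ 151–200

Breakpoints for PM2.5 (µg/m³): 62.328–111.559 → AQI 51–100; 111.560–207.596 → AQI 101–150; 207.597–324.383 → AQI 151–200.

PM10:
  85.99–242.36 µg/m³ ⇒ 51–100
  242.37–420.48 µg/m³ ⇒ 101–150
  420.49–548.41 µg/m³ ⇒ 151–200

149

NO₂: 1216.08 ∈ [1137.25, 1378.14] ↔ index [151, 200].
151 + (1216.08−1137.25)·(200−151)/(1378.14−1137.25) = 151 + 78.83·49/240.89 ≈ 167.03, so AQI = 167.
CO: 14.30 ∈ [11.85, 18.89] ↔ index [51, 100].
51 + (14.30−11.85)·(100−51)/(18.89−11.85) = 51 + 2.45·49/7.04 ≈ 68.05, so AQI = 68.
SO₂: 425.80 lies in 341.49–462.29, so I_lo=101, I_hi=150, C_lo=341.49, C_hi=462.29.
(150−101)/(462.29−341.49) × (425.80−341.49) + 101 = 49/120.80 × 84.31 + 101 ≈ 135.20 → 135.
PM2.5 170.051: bracket 111.560–207.596 → index 101–150; slope 49/96.036, offset 58.491.
AQI = 101 + 49/96.036·58.491 ≈ 130.84 ⇒ 131.
PM10: 415.49 lies in 242.37–420.48, so I_lo=101, I_hi=150, C_lo=242.37, C_hi=420.48.
(150−101)/(420.48−242.37) × (415.49−242.37) + 101 = 49/178.11 × 173.12 + 101 ≈ 148.63 → 149.
Sub-indices: NO₂→167, CO→68, SO₂→135, PM2.5→131, PM10→149. Ranked high→low: 167, 149, 135, 131, 68. Second-highest sub-index = 149.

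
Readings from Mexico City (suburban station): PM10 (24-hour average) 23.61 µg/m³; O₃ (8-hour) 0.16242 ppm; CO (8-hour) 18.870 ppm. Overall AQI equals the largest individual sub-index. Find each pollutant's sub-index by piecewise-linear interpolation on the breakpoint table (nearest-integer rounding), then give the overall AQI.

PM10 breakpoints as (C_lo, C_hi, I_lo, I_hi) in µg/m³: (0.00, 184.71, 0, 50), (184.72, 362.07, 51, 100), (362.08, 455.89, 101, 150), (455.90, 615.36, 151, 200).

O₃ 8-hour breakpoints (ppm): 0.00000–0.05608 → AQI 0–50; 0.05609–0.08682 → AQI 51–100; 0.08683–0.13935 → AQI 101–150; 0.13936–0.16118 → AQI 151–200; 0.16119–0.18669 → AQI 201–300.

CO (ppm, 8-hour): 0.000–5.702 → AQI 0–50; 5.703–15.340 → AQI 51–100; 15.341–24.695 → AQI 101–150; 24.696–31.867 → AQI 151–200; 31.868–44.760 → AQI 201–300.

PM10: 23.61 lies in 0.00–184.71, so I_lo=0, I_hi=50, C_lo=0.00, C_hi=184.71.
(50−0)/(184.71−0.00) × (23.61−0.00) + 0 = 50/184.71 × 23.61 + 0 ≈ 6.39 → 6.
O₃ 0.16242: bracket 0.16119–0.18669 → index 201–300; slope 99/0.02550, offset 0.00123.
AQI = 201 + 99/0.02550·0.00123 ≈ 205.78 ⇒ 206.
CO: row 15.341–24.695 (AQI 101–150). (150−101)·(18.870−15.341)/(24.695−15.341) + 101 = 49·3.529/9.354 + 101 ≈ 119.49 → 119.
Sub-indices: PM10→6, O₃→206, CO→119. Overall AQI = max = 206; dominant pollutant is O₃.
AQI 206: Very Unhealthy.

206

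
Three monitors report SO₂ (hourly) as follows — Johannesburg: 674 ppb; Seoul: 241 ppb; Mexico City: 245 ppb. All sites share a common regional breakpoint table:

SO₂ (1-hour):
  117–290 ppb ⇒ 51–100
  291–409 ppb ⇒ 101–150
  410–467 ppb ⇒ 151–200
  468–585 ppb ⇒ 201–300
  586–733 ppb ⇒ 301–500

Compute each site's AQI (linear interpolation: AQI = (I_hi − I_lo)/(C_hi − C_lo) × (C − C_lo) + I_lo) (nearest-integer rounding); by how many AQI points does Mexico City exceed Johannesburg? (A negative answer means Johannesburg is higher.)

Johannesburg: row 586–733 (AQI 301–500). (500−301)·(674−586)/(733−586) + 301 = 199·88/147 + 301 ≈ 420.13 → 420.
Seoul: row 117–290 (AQI 51–100). (100−51)·(241−117)/(290−117) + 51 = 49·124/173 + 51 ≈ 86.12 → 86.
Mexico City 245: bracket 117–290 → index 51–100; slope 49/173, offset 128.
AQI = 51 + 49/173·128 ≈ 87.25 ⇒ 87.
AQIs: Johannesburg=420, Seoul=86, Mexico City=87. Mexico City (87) − Johannesburg (420) = -333.

-333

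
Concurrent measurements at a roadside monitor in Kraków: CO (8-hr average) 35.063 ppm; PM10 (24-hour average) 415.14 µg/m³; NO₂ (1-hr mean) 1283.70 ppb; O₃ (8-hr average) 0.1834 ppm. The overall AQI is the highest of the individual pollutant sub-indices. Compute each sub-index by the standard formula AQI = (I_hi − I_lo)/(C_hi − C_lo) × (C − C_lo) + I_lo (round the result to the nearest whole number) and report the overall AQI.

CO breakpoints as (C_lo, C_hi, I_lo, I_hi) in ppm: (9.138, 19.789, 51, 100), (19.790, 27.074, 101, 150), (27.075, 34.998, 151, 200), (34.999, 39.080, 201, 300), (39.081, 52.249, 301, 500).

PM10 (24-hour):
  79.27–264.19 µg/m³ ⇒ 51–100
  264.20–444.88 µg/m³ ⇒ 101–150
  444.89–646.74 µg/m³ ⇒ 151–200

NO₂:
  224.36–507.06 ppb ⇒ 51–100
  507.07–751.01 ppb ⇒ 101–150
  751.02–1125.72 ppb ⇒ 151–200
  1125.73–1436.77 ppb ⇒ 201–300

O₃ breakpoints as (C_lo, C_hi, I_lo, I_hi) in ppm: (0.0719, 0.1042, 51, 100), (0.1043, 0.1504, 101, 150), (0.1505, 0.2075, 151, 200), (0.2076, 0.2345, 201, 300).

251

CO: 35.063 ∈ [34.999, 39.080] ↔ index [201, 300].
201 + (35.063−34.999)·(300−201)/(39.080−34.999) = 201 + 0.064·99/4.081 ≈ 202.55, so AQI = 203.
PM10: row 264.20–444.88 (AQI 101–150). (150−101)·(415.14−264.20)/(444.88−264.20) + 101 = 49·150.94/180.68 + 101 ≈ 141.93 → 142.
NO₂: 1283.70 ∈ [1125.73, 1436.77] ↔ index [201, 300].
201 + (1283.70−1125.73)·(300−201)/(1436.77−1125.73) = 201 + 157.97·99/311.04 ≈ 251.28, so AQI = 251.
O₃ 0.1834: bracket 0.1505–0.2075 → index 151–200; slope 49/0.0570, offset 0.0329.
AQI = 151 + 49/0.0570·0.0329 ≈ 179.28 ⇒ 179.
Sub-indices: CO→203, PM10→142, NO₂→251, O₃→179. Overall AQI = max = 251; dominant pollutant is NO₂.
AQI 251: Very Unhealthy.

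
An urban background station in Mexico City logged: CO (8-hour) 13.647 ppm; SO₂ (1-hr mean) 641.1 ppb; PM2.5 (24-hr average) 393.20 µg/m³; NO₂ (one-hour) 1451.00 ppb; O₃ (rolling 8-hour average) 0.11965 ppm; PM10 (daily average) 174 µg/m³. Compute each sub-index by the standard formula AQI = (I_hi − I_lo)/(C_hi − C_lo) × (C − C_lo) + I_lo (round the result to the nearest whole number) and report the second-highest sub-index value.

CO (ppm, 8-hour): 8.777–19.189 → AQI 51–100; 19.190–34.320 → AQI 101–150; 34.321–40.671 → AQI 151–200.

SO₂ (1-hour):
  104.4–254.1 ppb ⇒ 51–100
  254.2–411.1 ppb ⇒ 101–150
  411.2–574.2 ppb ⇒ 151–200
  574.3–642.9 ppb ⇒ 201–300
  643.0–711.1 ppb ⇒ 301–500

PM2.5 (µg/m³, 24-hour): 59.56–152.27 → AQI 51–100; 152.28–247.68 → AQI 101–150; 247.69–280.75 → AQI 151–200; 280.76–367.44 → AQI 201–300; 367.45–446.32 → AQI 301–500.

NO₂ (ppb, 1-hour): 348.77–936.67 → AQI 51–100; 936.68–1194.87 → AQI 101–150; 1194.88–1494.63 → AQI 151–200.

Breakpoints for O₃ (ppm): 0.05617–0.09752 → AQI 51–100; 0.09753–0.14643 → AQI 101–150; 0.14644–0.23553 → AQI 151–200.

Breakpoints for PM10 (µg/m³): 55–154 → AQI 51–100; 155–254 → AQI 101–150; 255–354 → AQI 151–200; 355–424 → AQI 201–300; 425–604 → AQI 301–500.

CO: row 8.777–19.189 (AQI 51–100). (100−51)·(13.647−8.777)/(19.189−8.777) + 51 = 49·4.870/10.412 + 51 ≈ 73.92 → 74.
SO₂: 641.1 lies in 574.3–642.9, so I_lo=201, I_hi=300, C_lo=574.3, C_hi=642.9.
(300−201)/(642.9−574.3) × (641.1−574.3) + 201 = 99/68.6 × 66.8 + 201 ≈ 297.40 → 297.
PM2.5 393.20: bracket 367.45–446.32 → index 301–500; slope 199/78.87, offset 25.75.
AQI = 301 + 199/78.87·25.75 ≈ 365.97 ⇒ 366.
NO₂: 1451.00 lies in 1194.88–1494.63, so I_lo=151, I_hi=200, C_lo=1194.88, C_hi=1494.63.
(200−151)/(1494.63−1194.88) × (1451.00−1194.88) + 151 = 49/299.75 × 256.12 + 151 ≈ 192.87 → 193.
O₃: 0.11965 lies in 0.09753–0.14643, so I_lo=101, I_hi=150, C_lo=0.09753, C_hi=0.14643.
(150−101)/(0.14643−0.09753) × (0.11965−0.09753) + 101 = 49/0.04890 × 0.02212 + 101 ≈ 123.17 → 123.
PM10: row 155–254 (AQI 101–150). (150−101)·(174−155)/(254−155) + 101 = 49·19/99 + 101 ≈ 110.40 → 110.
Sub-indices: CO→74, SO₂→297, PM2.5→366, NO₂→193, O₃→123, PM10→110. Ranked high→low: 366, 297, 193, 123, 110, 74. Second-highest sub-index = 297.

297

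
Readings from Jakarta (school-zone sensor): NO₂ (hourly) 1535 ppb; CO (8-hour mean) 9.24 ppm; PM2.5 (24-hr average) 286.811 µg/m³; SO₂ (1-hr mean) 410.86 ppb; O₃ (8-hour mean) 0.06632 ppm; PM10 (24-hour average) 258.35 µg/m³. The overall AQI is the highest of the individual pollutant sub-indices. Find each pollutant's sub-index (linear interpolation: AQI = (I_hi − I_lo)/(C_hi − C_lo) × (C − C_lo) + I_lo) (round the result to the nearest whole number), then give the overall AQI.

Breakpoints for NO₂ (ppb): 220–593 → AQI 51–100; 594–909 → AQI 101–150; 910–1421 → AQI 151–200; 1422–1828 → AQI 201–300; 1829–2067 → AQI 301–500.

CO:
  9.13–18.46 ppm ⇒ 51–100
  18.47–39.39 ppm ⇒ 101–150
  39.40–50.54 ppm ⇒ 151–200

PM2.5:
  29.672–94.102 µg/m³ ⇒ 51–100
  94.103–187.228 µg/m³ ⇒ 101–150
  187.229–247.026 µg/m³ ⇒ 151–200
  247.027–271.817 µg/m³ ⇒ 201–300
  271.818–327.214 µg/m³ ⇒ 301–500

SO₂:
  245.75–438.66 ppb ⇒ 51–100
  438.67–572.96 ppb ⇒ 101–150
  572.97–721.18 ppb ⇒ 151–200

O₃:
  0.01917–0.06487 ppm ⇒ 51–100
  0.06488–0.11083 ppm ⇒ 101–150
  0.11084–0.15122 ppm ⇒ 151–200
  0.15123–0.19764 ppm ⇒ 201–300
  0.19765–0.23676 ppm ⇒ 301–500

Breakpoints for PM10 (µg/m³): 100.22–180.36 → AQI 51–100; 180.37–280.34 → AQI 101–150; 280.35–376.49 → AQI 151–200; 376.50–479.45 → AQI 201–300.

NO₂: 1535 lies in 1422–1828, so I_lo=201, I_hi=300, C_lo=1422, C_hi=1828.
(300−201)/(1828−1422) × (1535−1422) + 201 = 99/406 × 113 + 201 ≈ 228.55 → 229.
CO: 9.24 lies in 9.13–18.46, so I_lo=51, I_hi=100, C_lo=9.13, C_hi=18.46.
(100−51)/(18.46−9.13) × (9.24−9.13) + 51 = 49/9.33 × 0.11 + 51 ≈ 51.58 → 52.
PM2.5 286.811: bracket 271.818–327.214 → index 301–500; slope 199/55.396, offset 14.993.
AQI = 301 + 199/55.396·14.993 ≈ 354.86 ⇒ 355.
SO₂: 410.86 ∈ [245.75, 438.66] ↔ index [51, 100].
51 + (410.86−245.75)·(100−51)/(438.66−245.75) = 51 + 165.11·49/192.91 ≈ 92.94, so AQI = 93.
O₃: 0.06632 ∈ [0.06488, 0.11083] ↔ index [101, 150].
101 + (0.06632−0.06488)·(150−101)/(0.11083−0.06488) = 101 + 0.00144·49/0.04595 ≈ 102.54, so AQI = 103.
PM10 258.35: bracket 180.37–280.34 → index 101–150; slope 49/99.97, offset 77.98.
AQI = 101 + 49/99.97·77.98 ≈ 139.22 ⇒ 139.
Sub-indices: NO₂→229, CO→52, PM2.5→355, SO₂→93, O₃→103, PM10→139. Overall AQI = max = 355; dominant pollutant is PM2.5.
AQI 355: Hazardous.

355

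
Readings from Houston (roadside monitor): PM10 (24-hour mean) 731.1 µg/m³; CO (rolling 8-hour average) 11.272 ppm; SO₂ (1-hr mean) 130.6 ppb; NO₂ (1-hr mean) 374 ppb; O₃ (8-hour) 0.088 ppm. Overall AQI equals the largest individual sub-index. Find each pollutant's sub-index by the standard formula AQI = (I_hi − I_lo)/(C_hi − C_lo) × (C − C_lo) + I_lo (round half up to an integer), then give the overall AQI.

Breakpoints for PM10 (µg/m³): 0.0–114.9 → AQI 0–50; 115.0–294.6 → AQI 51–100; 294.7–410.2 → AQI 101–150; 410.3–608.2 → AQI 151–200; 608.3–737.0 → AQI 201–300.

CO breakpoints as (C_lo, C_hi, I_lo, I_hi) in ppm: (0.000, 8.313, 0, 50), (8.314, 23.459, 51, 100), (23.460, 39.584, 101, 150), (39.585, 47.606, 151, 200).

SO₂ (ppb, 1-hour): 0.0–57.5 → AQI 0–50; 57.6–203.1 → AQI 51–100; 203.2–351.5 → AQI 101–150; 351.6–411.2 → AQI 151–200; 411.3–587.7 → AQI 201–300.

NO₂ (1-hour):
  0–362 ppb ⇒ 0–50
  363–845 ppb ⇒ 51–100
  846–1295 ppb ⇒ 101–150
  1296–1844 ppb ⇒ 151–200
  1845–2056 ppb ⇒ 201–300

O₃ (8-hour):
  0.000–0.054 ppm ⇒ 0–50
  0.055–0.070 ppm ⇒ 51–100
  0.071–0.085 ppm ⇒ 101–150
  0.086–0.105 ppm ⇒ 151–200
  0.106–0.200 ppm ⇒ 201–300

PM10 731.1: bracket 608.3–737.0 → index 201–300; slope 99/128.7, offset 122.8.
AQI = 201 + 99/128.7·122.8 ≈ 295.46 ⇒ 295.
CO: 11.272 ∈ [8.314, 23.459] ↔ index [51, 100].
51 + (11.272−8.314)·(100−51)/(23.459−8.314) = 51 + 2.958·49/15.145 ≈ 60.57, so AQI = 61.
SO₂: 130.6 ∈ [57.6, 203.1] ↔ index [51, 100].
51 + (130.6−57.6)·(100−51)/(203.1−57.6) = 51 + 73.0·49/145.5 ≈ 75.58, so AQI = 76.
NO₂: 374 ∈ [363, 845] ↔ index [51, 100].
51 + (374−363)·(100−51)/(845−363) = 51 + 11·49/482 ≈ 52.12, so AQI = 52.
O₃: 0.088 ∈ [0.086, 0.105] ↔ index [151, 200].
151 + (0.088−0.086)·(200−151)/(0.105−0.086) = 151 + 0.002·49/0.019 ≈ 156.16, so AQI = 156.
Sub-indices: PM10→295, CO→61, SO₂→76, NO₂→52, O₃→156. Overall AQI = max = 295; dominant pollutant is PM10.
AQI 295: Very Unhealthy.

295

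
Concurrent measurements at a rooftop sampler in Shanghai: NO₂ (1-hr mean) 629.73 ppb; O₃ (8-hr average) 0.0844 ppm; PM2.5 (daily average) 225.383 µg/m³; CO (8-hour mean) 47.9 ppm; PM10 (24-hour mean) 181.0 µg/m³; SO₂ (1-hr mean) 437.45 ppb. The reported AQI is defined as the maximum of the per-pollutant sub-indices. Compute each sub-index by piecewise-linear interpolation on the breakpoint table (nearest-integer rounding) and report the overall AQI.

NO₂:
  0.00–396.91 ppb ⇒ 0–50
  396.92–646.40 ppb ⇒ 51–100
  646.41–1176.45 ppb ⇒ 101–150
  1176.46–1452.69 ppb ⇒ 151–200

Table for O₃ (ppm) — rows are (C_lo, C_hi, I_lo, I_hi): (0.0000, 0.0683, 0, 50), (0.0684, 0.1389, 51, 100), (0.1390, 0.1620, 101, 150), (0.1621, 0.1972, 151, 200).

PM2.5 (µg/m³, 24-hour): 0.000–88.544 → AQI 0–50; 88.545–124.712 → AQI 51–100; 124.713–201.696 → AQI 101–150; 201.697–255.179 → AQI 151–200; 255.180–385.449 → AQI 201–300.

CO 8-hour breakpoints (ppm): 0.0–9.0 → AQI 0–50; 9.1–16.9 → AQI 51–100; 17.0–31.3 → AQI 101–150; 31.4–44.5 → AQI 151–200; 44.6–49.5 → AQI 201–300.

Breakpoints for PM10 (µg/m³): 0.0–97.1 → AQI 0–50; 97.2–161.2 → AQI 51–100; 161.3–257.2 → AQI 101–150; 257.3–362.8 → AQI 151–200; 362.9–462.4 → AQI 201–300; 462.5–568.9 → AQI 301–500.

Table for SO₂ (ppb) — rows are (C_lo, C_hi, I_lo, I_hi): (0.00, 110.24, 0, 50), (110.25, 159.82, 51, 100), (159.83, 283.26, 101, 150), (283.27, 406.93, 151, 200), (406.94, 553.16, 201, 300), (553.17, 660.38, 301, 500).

NO₂: 629.73 ∈ [396.92, 646.40] ↔ index [51, 100].
51 + (629.73−396.92)·(100−51)/(646.40−396.92) = 51 + 232.81·49/249.48 ≈ 96.73, so AQI = 97.
O₃: row 0.0684–0.1389 (AQI 51–100). (100−51)·(0.0844−0.0684)/(0.1389−0.0684) + 51 = 49·0.0160/0.0705 + 51 ≈ 62.12 → 62.
PM2.5 225.383: bracket 201.697–255.179 → index 151–200; slope 49/53.482, offset 23.686.
AQI = 151 + 49/53.482·23.686 ≈ 172.70 ⇒ 173.
CO: 47.9 ∈ [44.6, 49.5] ↔ index [201, 300].
201 + (47.9−44.6)·(300−201)/(49.5−44.6) = 201 + 3.3·99/4.9 ≈ 267.67, so AQI = 268.
PM10: 181.0 ∈ [161.3, 257.2] ↔ index [101, 150].
101 + (181.0−161.3)·(150−101)/(257.2−161.3) = 101 + 19.7·49/95.9 ≈ 111.07, so AQI = 111.
SO₂ 437.45: bracket 406.94–553.16 → index 201–300; slope 99/146.22, offset 30.51.
AQI = 201 + 99/146.22·30.51 ≈ 221.66 ⇒ 222.
Sub-indices: NO₂→97, O₃→62, PM2.5→173, CO→268, PM10→111, SO₂→222. Overall AQI = max = 268; dominant pollutant is CO.

268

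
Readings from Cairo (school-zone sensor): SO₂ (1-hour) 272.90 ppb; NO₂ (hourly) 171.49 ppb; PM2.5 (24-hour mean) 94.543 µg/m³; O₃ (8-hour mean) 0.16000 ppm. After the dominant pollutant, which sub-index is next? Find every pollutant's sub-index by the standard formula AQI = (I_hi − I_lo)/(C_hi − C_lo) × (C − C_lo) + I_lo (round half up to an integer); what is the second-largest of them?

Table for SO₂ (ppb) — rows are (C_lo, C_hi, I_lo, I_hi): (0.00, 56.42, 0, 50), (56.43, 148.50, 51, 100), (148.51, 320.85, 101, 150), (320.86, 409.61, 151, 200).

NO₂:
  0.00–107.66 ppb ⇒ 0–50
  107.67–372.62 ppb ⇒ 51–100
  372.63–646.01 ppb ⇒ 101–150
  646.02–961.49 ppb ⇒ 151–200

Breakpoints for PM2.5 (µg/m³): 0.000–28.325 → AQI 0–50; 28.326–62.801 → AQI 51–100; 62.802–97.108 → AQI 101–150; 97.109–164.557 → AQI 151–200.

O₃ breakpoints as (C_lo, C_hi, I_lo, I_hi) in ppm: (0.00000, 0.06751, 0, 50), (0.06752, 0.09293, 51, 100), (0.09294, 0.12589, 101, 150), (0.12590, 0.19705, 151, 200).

SO₂ 272.90: bracket 148.51–320.85 → index 101–150; slope 49/172.34, offset 124.39.
AQI = 101 + 49/172.34·124.39 ≈ 136.37 ⇒ 136.
NO₂ 171.49: bracket 107.67–372.62 → index 51–100; slope 49/264.95, offset 63.82.
AQI = 51 + 49/264.95·63.82 ≈ 62.80 ⇒ 63.
PM2.5 94.543: bracket 62.802–97.108 → index 101–150; slope 49/34.306, offset 31.741.
AQI = 101 + 49/34.306·31.741 ≈ 146.34 ⇒ 146.
O₃: row 0.12590–0.19705 (AQI 151–200). (200−151)·(0.16000−0.12590)/(0.19705−0.12590) + 151 = 49·0.03410/0.07115 + 151 ≈ 174.48 → 174.
Sub-indices: SO₂→136, NO₂→63, PM2.5→146, O₃→174. Ranked high→low: 174, 146, 136, 63. Second-highest sub-index = 146.

146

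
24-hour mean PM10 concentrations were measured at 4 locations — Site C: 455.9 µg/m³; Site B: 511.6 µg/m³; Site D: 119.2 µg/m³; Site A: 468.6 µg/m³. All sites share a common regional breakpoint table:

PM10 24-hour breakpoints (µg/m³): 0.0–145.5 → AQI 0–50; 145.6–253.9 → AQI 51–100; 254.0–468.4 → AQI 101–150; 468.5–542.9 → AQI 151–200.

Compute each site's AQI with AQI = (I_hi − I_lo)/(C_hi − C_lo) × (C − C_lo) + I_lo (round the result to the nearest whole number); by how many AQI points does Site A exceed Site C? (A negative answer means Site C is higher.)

Site C: 455.9 lies in 254.0–468.4, so I_lo=101, I_hi=150, C_lo=254.0, C_hi=468.4.
(150−101)/(468.4−254.0) × (455.9−254.0) + 101 = 49/214.4 × 201.9 + 101 ≈ 147.14 → 147.
Site B: 511.6 lies in 468.5–542.9, so I_lo=151, I_hi=200, C_lo=468.5, C_hi=542.9.
(200−151)/(542.9−468.5) × (511.6−468.5) + 151 = 49/74.4 × 43.1 + 151 ≈ 179.39 → 179.
Site D: 119.2 ∈ [0.0, 145.5] ↔ index [0, 50].
0 + (119.2−0.0)·(50−0)/(145.5−0.0) = 0 + 119.2·50/145.5 ≈ 40.96, so AQI = 41.
Site A: 468.6 lies in 468.5–542.9, so I_lo=151, I_hi=200, C_lo=468.5, C_hi=542.9.
(200−151)/(542.9−468.5) × (468.6−468.5) + 151 = 49/74.4 × 0.1 + 151 ≈ 151.07 → 151.
AQIs: Site C=147, Site B=179, Site D=41, Site A=151. Site A (151) − Site C (147) = 4.

4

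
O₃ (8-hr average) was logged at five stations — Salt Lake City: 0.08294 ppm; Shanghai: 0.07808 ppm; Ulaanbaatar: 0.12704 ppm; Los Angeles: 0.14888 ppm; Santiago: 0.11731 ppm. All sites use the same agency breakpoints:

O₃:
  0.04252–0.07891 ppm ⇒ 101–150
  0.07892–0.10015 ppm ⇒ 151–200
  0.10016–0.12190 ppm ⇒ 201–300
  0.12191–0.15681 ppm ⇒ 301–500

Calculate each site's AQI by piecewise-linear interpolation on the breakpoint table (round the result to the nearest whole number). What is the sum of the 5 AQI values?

Salt Lake City: row 0.07892–0.10015 (AQI 151–200). (200−151)·(0.08294−0.07892)/(0.10015−0.07892) + 151 = 49·0.00402/0.02123 + 151 ≈ 160.28 → 160.
Shanghai: row 0.04252–0.07891 (AQI 101–150). (150−101)·(0.07808−0.04252)/(0.07891−0.04252) + 101 = 49·0.03556/0.03639 + 101 ≈ 148.88 → 149.
Ulaanbaatar: 0.12704 ∈ [0.12191, 0.15681] ↔ index [301, 500].
301 + (0.12704−0.12191)·(500−301)/(0.15681−0.12191) = 301 + 0.00513·199/0.03490 ≈ 330.25, so AQI = 330.
Los Angeles: 0.14888 ∈ [0.12191, 0.15681] ↔ index [301, 500].
301 + (0.14888−0.12191)·(500−301)/(0.15681−0.12191) = 301 + 0.02697·199/0.03490 ≈ 454.78, so AQI = 455.
Santiago: 0.11731 ∈ [0.10016, 0.12190] ↔ index [201, 300].
201 + (0.11731−0.10016)·(300−201)/(0.12190−0.10016) = 201 + 0.01715·99/0.02174 ≈ 279.10, so AQI = 279.
AQIs: Salt Lake City=160, Shanghai=149, Ulaanbaatar=330, Los Angeles=455, Santiago=279. Sum = 160 + 149 + 330 + 455 + 279 = 1373.

1373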